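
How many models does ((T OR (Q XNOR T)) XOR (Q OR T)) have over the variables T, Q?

Satisfying assignments: (0,0), (0,1)
Count: 2 out of 4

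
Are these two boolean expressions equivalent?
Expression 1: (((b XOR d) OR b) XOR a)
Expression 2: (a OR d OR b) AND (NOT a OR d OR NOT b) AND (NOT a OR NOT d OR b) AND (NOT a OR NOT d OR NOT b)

Yes, they are equivalent — the two output columns agree on all 8 assignments:
a | d | b | Expression 1 | Expression 2
---------------------------------------
0 | 0 | 0 | 0 | 0
0 | 0 | 1 | 1 | 1
0 | 1 | 0 | 1 | 1
0 | 1 | 1 | 1 | 1
1 | 0 | 0 | 1 | 1
1 | 0 | 1 | 0 | 0
1 | 1 | 0 | 0 | 0
1 | 1 | 1 | 0 | 0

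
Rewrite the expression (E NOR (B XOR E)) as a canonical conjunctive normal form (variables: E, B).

(E OR NOT B) AND (NOT E OR B) AND (NOT E OR NOT B)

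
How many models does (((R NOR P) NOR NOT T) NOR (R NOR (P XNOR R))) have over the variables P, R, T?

Satisfying assignments: (0,0,0), (0,0,1), (0,1,0), (1,1,0)
Count: 4 out of 8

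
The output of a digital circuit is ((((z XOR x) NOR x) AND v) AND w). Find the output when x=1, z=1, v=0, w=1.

Substituting: ((((1 XOR 1) NOR 1) AND 0) AND 1)
= 0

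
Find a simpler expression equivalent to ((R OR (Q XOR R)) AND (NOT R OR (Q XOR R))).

By distribution ((E OR v) AND (E OR NOT v) = E):
= (Q XOR R)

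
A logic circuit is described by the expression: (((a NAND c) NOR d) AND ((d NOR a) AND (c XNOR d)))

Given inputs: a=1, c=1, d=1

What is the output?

Substituting: (((1 NAND 1) NOR 1) AND ((1 NOR 1) AND (1 XNOR 1)))
= 0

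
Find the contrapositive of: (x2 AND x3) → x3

Contrapositive: NOT x3 → NOT (x2 AND x3)
Note: A statement and its contrapositive are logically equivalent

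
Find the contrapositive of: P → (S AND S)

Contrapositive: NOT (S AND S) → NOT P
Note: A statement and its contrapositive are logically equivalent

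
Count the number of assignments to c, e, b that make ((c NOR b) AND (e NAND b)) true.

Satisfying assignments: (0,0,0), (0,1,0)
Count: 2 out of 8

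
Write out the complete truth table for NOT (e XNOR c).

e | c | Output
--------------
0 | 0 | 0
0 | 1 | 1
1 | 0 | 1
1 | 1 | 0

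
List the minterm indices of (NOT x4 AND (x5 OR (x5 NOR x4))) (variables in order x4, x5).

Σm(0, 1) = (NOT x4 AND NOT x5) OR (NOT x4 AND x5)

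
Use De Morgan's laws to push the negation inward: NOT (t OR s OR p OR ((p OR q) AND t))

NOT t AND NOT s AND NOT p AND NOT ((p OR q) AND t)
De Morgan's: NOT(OR of terms) = AND of negations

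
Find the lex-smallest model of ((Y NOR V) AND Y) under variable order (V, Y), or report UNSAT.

UNSATISFIABLE - no assignment makes this expression true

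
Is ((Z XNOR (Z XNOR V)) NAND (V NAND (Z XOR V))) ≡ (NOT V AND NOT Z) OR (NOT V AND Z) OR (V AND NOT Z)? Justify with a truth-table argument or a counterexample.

Yes, they are equivalent — the two output columns agree on all 4 assignments:
V | Z | Expression 1 | Expression 2
-----------------------------------
0 | 0 | 1 | 1
0 | 1 | 1 | 1
1 | 0 | 1 | 1
1 | 1 | 0 | 0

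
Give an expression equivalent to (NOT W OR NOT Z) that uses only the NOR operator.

(((W NOR W) NOR (Z NOR Z)) NOR ((W NOR W) NOR (Z NOR Z)))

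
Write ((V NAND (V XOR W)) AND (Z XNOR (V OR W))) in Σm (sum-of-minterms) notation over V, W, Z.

Σm(0, 3, 7) = (NOT V AND NOT W AND NOT Z) OR (NOT V AND W AND Z) OR (V AND W AND Z)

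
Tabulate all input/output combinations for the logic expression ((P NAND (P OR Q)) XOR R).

Q | R | P | Output
------------------
0 | 0 | 0 | 1
0 | 0 | 1 | 0
0 | 1 | 0 | 0
0 | 1 | 1 | 1
1 | 0 | 0 | 1
1 | 0 | 1 | 0
1 | 1 | 0 | 0
1 | 1 | 1 | 1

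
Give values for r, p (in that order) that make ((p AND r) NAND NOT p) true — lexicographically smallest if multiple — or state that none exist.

r=0, p=0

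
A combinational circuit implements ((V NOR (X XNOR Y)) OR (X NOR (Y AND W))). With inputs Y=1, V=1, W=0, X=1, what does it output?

Substituting: ((1 NOR (1 XNOR 1)) OR (1 NOR (1 AND 0)))
= 0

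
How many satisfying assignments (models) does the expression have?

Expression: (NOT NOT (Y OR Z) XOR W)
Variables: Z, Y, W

Satisfying assignments: (0,0,1), (0,1,0), (1,0,0), (1,1,0)
Count: 4 out of 8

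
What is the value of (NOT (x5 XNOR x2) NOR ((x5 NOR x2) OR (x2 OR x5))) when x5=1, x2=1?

Substituting: (NOT (1 XNOR 1) NOR ((1 NOR 1) OR (1 OR 1)))
= 0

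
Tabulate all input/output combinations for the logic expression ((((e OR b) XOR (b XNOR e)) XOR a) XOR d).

b | e | a | d | Output
----------------------
0 | 0 | 0 | 0 | 1
0 | 0 | 0 | 1 | 0
0 | 0 | 1 | 0 | 0
0 | 0 | 1 | 1 | 1
0 | 1 | 0 | 0 | 1
0 | 1 | 0 | 1 | 0
0 | 1 | 1 | 0 | 0
0 | 1 | 1 | 1 | 1
1 | 0 | 0 | 0 | 1
1 | 0 | 0 | 1 | 0
1 | 0 | 1 | 0 | 0
1 | 0 | 1 | 1 | 1
1 | 1 | 0 | 0 | 0
1 | 1 | 0 | 1 | 1
1 | 1 | 1 | 0 | 1
1 | 1 | 1 | 1 | 0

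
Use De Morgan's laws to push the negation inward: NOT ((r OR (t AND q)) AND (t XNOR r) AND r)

NOT (r OR (t AND q)) OR NOT (t XNOR r) OR NOT r
De Morgan's: NOT(AND of terms) = OR of negations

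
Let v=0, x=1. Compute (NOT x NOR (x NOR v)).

Substituting: (NOT 1 NOR (1 NOR 0))
= 1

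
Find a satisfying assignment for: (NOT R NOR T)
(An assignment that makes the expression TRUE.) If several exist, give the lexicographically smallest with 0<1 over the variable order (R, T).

R=1, T=0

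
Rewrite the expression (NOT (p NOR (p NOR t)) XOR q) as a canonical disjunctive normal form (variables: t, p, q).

(NOT t AND NOT p AND NOT q) OR (NOT t AND p AND NOT q) OR (t AND NOT p AND q) OR (t AND p AND NOT q)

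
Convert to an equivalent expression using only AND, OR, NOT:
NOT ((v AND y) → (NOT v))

(v AND y) AND v
(Negated implication: NOT(A → B) = A AND NOT B)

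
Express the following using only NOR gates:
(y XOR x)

((((y NOR x) NOR (y NOR x)) NOR ((y NOR x) NOR (y NOR x))) NOR ((((y NOR y) NOR (x NOR x)) NOR ((y NOR y) NOR (x NOR x))) NOR (((y NOR y) NOR (x NOR x)) NOR ((y NOR y) NOR (x NOR x)))))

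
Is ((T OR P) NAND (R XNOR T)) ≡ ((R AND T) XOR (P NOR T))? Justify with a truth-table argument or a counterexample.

No. Counterexample: with T=0, P=1, R=1, Expression 1 = 1 but Expression 2 = 0.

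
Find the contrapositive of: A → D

Contrapositive: NOT D → NOT A
Note: A statement and its contrapositive are logically equivalent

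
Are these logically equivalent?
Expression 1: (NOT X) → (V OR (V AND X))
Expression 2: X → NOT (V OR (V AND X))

No, Inverse is not equivalent to original (counterexample: V=0, X=0)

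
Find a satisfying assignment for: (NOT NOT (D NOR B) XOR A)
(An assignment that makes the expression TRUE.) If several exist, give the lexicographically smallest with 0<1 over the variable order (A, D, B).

A=0, D=0, B=0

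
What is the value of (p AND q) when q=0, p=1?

Substituting: (1 AND 0)
= 0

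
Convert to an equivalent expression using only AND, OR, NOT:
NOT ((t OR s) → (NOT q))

(t OR s) AND q
(Negated implication: NOT(A → B) = A AND NOT B)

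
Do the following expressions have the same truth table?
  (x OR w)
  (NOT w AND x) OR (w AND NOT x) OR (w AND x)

Yes, they are equivalent — the two output columns agree on all 4 assignments:
w | x | Expression 1 | Expression 2
-----------------------------------
0 | 0 | 0 | 0
0 | 1 | 1 | 1
1 | 0 | 1 | 1
1 | 1 | 1 | 1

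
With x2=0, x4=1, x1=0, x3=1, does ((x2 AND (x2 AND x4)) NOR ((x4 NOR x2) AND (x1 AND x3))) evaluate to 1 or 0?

Substituting: ((0 AND (0 AND 1)) NOR ((1 NOR 0) AND (0 AND 1)))
= 1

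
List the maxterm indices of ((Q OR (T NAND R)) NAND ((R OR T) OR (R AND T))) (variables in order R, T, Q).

ΠM(2, 3, 4, 5, 7) = (R OR NOT T OR Q) AND (R OR NOT T OR NOT Q) AND (NOT R OR T OR Q) AND (NOT R OR T OR NOT Q) AND (NOT R OR NOT T OR NOT Q)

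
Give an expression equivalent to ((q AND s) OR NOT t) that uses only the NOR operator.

((((q NOR q) NOR (s NOR s)) NOR (t NOR t)) NOR (((q NOR q) NOR (s NOR s)) NOR (t NOR t)))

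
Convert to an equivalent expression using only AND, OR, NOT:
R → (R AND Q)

NOT R OR (R AND Q)
(Implication elimination: A → B = NOT A OR B)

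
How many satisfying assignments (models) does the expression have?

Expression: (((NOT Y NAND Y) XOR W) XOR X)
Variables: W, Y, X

Satisfying assignments: (0,0,0), (0,1,0), (1,0,1), (1,1,1)
Count: 4 out of 8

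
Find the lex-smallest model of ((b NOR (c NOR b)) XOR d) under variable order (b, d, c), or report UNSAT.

b=0, d=0, c=1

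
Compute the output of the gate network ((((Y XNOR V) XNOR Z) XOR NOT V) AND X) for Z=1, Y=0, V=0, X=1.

Substituting: ((((0 XNOR 0) XNOR 1) XOR NOT 0) AND 1)
= 0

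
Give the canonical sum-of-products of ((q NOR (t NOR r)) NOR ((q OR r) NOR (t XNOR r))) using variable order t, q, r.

Σm(0, 2, 3, 6, 7) = (NOT t AND NOT q AND NOT r) OR (NOT t AND q AND NOT r) OR (NOT t AND q AND r) OR (t AND q AND NOT r) OR (t AND q AND r)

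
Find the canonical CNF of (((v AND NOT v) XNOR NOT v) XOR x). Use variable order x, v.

(x OR v) AND (NOT x OR NOT v)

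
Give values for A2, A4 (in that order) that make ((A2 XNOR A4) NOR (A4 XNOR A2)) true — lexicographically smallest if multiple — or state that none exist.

A2=0, A4=1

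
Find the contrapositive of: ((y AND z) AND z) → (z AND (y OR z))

Contrapositive: NOT (z AND (y OR z)) → NOT ((y AND z) AND z)
Note: A statement and its contrapositive are logically equivalent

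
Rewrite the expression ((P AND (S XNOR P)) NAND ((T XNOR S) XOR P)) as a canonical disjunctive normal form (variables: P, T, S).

(NOT P AND NOT T AND NOT S) OR (NOT P AND NOT T AND S) OR (NOT P AND T AND NOT S) OR (NOT P AND T AND S) OR (P AND NOT T AND NOT S) OR (P AND T AND NOT S) OR (P AND T AND S)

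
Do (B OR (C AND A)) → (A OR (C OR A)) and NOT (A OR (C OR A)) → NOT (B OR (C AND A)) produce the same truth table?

Yes, Contrapositive is always equivalent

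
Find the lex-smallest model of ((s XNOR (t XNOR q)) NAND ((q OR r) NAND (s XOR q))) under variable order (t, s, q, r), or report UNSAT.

t=0, s=0, q=0, r=0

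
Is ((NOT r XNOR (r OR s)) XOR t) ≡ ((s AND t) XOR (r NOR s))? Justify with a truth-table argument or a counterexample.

No. Counterexample: with r=0, t=0, s=0, Expression 1 = 0 but Expression 2 = 1.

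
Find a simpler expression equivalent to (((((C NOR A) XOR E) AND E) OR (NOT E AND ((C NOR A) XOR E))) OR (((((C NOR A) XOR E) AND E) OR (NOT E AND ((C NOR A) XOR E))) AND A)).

By absorption (E OR (E AND v) = E) then distribution ((E AND v) OR (E AND NOT v) = E):
= ((C NOR A) XOR E)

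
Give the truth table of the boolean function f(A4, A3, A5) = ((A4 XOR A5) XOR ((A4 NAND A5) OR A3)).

A4 | A3 | A5 | Output
---------------------
0 | 0 | 0 | 1
0 | 0 | 1 | 0
0 | 1 | 0 | 1
0 | 1 | 1 | 0
1 | 0 | 0 | 0
1 | 0 | 1 | 0
1 | 1 | 0 | 0
1 | 1 | 1 | 1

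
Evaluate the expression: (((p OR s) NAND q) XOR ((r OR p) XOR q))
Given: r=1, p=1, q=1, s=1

Substituting: (((1 OR 1) NAND 1) XOR ((1 OR 1) XOR 1))
= 0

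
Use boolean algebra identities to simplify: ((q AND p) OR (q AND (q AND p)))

By absorption (E OR (E AND v) = E):
= (q AND p)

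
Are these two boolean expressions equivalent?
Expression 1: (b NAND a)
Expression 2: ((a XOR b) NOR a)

No. Counterexample: with a=0, b=1, Expression 1 = 1 but Expression 2 = 0.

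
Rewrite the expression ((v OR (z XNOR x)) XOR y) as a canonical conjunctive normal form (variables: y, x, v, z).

(y OR x OR v OR NOT z) AND (y OR NOT x OR v OR z) AND (NOT y OR x OR v OR z) AND (NOT y OR x OR NOT v OR z) AND (NOT y OR x OR NOT v OR NOT z) AND (NOT y OR NOT x OR v OR NOT z) AND (NOT y OR NOT x OR NOT v OR z) AND (NOT y OR NOT x OR NOT v OR NOT z)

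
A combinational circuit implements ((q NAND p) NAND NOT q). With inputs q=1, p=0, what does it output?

Substituting: ((1 NAND 0) NAND NOT 1)
= 1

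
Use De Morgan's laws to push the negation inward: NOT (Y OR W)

NOT Y AND NOT W
De Morgan's: NOT(OR of terms) = AND of negations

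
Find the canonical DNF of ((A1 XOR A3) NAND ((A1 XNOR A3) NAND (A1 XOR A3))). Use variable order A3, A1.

(NOT A3 AND NOT A1) OR (A3 AND A1)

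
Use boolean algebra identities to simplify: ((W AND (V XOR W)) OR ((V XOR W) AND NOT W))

By distribution ((E AND v) OR (E AND NOT v) = E):
= (V XOR W)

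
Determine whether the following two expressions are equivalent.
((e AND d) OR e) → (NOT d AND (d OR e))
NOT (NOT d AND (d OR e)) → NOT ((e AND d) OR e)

Yes, Contrapositive is always equivalent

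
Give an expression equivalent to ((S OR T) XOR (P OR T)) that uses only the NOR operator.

((((((S NOR T) NOR (S NOR T)) NOR ((P NOR T) NOR (P NOR T))) NOR (((S NOR T) NOR (S NOR T)) NOR ((P NOR T) NOR (P NOR T)))) NOR ((((S NOR T) NOR (S NOR T)) NOR ((P NOR T) NOR (P NOR T))) NOR (((S NOR T) NOR (S NOR T)) NOR ((P NOR T) NOR (P NOR T))))) NOR ((((((S NOR T) NOR (S NOR T)) NOR ((S NOR T) NOR (S NOR T))) NOR (((P NOR T) NOR (P NOR T)) NOR ((P NOR T) NOR (P NOR T)))) NOR ((((S NOR T) NOR (S NOR T)) NOR ((S NOR T) NOR (S NOR T))) NOR (((P NOR T) NOR (P NOR T)) NOR ((P NOR T) NOR (P NOR T))))) NOR (((((S NOR T) NOR (S NOR T)) NOR ((S NOR T) NOR (S NOR T))) NOR (((P NOR T) NOR (P NOR T)) NOR ((P NOR T) NOR (P NOR T)))) NOR ((((S NOR T) NOR (S NOR T)) NOR ((S NOR T) NOR (S NOR T))) NOR (((P NOR T) NOR (P NOR T)) NOR ((P NOR T) NOR (P NOR T)))))))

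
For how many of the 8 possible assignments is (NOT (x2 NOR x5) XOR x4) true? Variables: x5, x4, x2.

Satisfying assignments: (0,0,1), (0,1,0), (1,0,0), (1,0,1)
Count: 4 out of 8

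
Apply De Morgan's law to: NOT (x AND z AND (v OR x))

NOT x OR NOT z OR NOT (v OR x)
De Morgan's: NOT(AND of terms) = OR of negations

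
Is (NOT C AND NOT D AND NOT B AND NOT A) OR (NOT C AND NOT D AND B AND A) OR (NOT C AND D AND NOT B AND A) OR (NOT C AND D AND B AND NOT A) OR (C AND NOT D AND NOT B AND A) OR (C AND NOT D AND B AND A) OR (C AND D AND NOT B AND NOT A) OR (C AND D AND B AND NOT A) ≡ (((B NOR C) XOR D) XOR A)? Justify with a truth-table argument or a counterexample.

Yes, they are equivalent — the two output columns agree on all 16 assignments:
C | D | B | A | Expression 1 | Expression 2
-------------------------------------------
0 | 0 | 0 | 0 | 1 | 1
0 | 0 | 0 | 1 | 0 | 0
0 | 0 | 1 | 0 | 0 | 0
0 | 0 | 1 | 1 | 1 | 1
0 | 1 | 0 | 0 | 0 | 0
0 | 1 | 0 | 1 | 1 | 1
0 | 1 | 1 | 0 | 1 | 1
0 | 1 | 1 | 1 | 0 | 0
1 | 0 | 0 | 0 | 0 | 0
1 | 0 | 0 | 1 | 1 | 1
1 | 0 | 1 | 0 | 0 | 0
1 | 0 | 1 | 1 | 1 | 1
1 | 1 | 0 | 0 | 1 | 1
1 | 1 | 0 | 1 | 0 | 0
1 | 1 | 1 | 0 | 1 | 1
1 | 1 | 1 | 1 | 0 | 0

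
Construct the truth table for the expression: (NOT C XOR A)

C | A | Output
--------------
0 | 0 | 1
0 | 1 | 0
1 | 0 | 0
1 | 1 | 1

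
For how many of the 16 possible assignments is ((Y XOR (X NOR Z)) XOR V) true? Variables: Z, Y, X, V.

Satisfying assignments: (0,0,0,0), (0,0,1,1), (0,1,0,1), (0,1,1,0), (1,0,0,1), (1,0,1,1), (1,1,0,0), (1,1,1,0)
Count: 8 out of 16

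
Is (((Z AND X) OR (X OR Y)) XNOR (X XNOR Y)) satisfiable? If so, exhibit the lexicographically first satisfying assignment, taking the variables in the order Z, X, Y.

Z=0, X=1, Y=1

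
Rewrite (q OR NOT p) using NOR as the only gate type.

((q NOR (p NOR p)) NOR (q NOR (p NOR p)))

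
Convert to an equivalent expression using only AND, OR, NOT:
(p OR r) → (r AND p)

NOT (p OR r) OR (r AND p)
(Implication elimination: A → B = NOT A OR B)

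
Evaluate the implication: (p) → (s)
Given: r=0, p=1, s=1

Antecedent (p) = 1; consequent (s) = 1.
1 → 1 = 1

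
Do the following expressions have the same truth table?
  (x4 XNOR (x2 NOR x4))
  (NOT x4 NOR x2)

No. Counterexample: with x2=0, x4=1, Expression 1 = 0 but Expression 2 = 1.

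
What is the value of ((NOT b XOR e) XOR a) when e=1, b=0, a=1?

Substituting: ((NOT 0 XOR 1) XOR 1)
= 1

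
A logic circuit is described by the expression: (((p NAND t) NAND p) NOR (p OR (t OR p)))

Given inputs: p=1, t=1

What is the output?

Substituting: (((1 NAND 1) NAND 1) NOR (1 OR (1 OR 1)))
= 0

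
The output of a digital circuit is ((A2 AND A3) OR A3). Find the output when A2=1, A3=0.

Substituting: ((1 AND 0) OR 0)
= 0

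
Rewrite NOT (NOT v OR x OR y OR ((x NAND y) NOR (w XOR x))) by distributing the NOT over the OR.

v AND NOT x AND NOT y AND NOT ((x NAND y) NOR (w XOR x))
De Morgan's: NOT(OR of terms) = AND of negations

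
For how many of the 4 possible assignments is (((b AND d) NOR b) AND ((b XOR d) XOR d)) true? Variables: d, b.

No assignment satisfies the expression.
Count: 0 out of 4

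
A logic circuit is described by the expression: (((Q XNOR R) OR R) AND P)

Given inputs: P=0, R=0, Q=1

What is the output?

Substituting: (((1 XNOR 0) OR 0) AND 0)
= 0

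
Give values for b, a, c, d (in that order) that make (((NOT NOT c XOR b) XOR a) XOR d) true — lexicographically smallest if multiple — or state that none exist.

b=0, a=0, c=0, d=1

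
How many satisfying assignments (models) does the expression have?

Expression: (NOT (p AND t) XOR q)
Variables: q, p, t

Satisfying assignments: (0,0,0), (0,0,1), (0,1,0), (1,1,1)
Count: 4 out of 8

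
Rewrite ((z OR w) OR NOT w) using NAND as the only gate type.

((((z NAND z) NAND (w NAND w)) NAND ((z NAND z) NAND (w NAND w))) NAND ((w NAND w) NAND (w NAND w)))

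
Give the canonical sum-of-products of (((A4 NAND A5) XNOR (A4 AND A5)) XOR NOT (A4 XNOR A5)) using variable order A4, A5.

Σm(1, 2) = (NOT A4 AND A5) OR (A4 AND NOT A5)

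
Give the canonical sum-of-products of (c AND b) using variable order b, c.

Σm(3) = (b AND c)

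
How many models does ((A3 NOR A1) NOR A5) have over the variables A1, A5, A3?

Satisfying assignments: (0,0,1), (1,0,0), (1,0,1)
Count: 3 out of 8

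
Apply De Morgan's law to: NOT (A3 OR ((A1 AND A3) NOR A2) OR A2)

NOT A3 AND NOT ((A1 AND A3) NOR A2) AND NOT A2
De Morgan's: NOT(OR of terms) = AND of negations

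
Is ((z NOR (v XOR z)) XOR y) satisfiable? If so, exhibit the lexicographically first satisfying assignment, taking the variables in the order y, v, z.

y=0, v=0, z=0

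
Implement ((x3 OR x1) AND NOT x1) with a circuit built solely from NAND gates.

((((x3 NAND x3) NAND (x1 NAND x1)) NAND (x1 NAND x1)) NAND (((x3 NAND x3) NAND (x1 NAND x1)) NAND (x1 NAND x1)))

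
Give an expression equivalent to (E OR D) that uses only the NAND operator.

((E NAND E) NAND (D NAND D))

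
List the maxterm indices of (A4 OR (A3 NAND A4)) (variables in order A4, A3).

ΠM() = TRUE (no maxterms)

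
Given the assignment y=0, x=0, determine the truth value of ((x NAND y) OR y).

Substituting: ((0 NAND 0) OR 0)
= 1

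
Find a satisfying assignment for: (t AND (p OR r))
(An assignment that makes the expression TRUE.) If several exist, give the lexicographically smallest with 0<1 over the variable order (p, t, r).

p=0, t=1, r=1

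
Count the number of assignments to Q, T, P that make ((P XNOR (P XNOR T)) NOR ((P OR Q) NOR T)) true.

Satisfying assignments: (0,0,1), (1,0,0), (1,0,1)
Count: 3 out of 8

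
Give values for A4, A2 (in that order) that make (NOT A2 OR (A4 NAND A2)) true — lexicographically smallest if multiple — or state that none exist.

A4=0, A2=0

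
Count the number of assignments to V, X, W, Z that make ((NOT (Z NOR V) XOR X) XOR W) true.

Satisfying assignments: (0,0,0,1), (0,0,1,0), (0,1,0,0), (0,1,1,1), (1,0,0,0), (1,0,0,1), (1,1,1,0), (1,1,1,1)
Count: 8 out of 16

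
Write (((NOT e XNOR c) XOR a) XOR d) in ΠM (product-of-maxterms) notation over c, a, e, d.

ΠM(0, 3, 5, 6, 9, 10, 12, 15) = (c OR a OR e OR d) AND (c OR a OR NOT e OR NOT d) AND (c OR NOT a OR e OR NOT d) AND (c OR NOT a OR NOT e OR d) AND (NOT c OR a OR e OR NOT d) AND (NOT c OR a OR NOT e OR d) AND (NOT c OR NOT a OR e OR d) AND (NOT c OR NOT a OR NOT e OR NOT d)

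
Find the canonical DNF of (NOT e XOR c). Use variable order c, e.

(NOT c AND NOT e) OR (c AND e)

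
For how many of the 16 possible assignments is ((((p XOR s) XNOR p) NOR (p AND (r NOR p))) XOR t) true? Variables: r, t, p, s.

Satisfying assignments: (0,0,0,1), (0,0,1,1), (0,1,0,0), (0,1,1,0), (1,0,0,1), (1,0,1,1), (1,1,0,0), (1,1,1,0)
Count: 8 out of 16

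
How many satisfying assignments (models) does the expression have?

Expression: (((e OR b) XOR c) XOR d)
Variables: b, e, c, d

Satisfying assignments: (0,0,0,1), (0,0,1,0), (0,1,0,0), (0,1,1,1), (1,0,0,0), (1,0,1,1), (1,1,0,0), (1,1,1,1)
Count: 8 out of 16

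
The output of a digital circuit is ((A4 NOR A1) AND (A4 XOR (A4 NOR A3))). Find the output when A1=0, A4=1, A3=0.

Substituting: ((1 NOR 0) AND (1 XOR (1 NOR 0)))
= 0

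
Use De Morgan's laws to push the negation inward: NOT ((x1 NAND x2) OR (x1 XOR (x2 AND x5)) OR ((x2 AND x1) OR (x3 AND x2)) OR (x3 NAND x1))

NOT (x1 NAND x2) AND NOT (x1 XOR (x2 AND x5)) AND NOT ((x2 AND x1) OR (x3 AND x2)) AND NOT (x3 NAND x1)
De Morgan's: NOT(OR of terms) = AND of negations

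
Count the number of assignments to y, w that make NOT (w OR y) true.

Satisfying assignments: (0,0)
Count: 1 out of 4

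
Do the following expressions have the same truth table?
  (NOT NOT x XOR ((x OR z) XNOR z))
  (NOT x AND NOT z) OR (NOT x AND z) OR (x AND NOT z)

Yes, they are equivalent — the two output columns agree on all 4 assignments:
x | z | Expression 1 | Expression 2
-----------------------------------
0 | 0 | 1 | 1
0 | 1 | 1 | 1
1 | 0 | 1 | 1
1 | 1 | 0 | 0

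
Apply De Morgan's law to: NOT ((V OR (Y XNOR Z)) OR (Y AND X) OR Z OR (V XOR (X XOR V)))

NOT (V OR (Y XNOR Z)) AND NOT (Y AND X) AND NOT Z AND NOT (V XOR (X XOR V))
De Morgan's: NOT(OR of terms) = AND of negations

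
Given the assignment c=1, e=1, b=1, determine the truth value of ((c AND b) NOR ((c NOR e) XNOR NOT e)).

Substituting: ((1 AND 1) NOR ((1 NOR 1) XNOR NOT 1))
= 0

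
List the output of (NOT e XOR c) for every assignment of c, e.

c | e | Output
--------------
0 | 0 | 1
0 | 1 | 0
1 | 0 | 0
1 | 1 | 1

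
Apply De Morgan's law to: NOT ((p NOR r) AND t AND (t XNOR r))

NOT (p NOR r) OR NOT t OR NOT (t XNOR r)
De Morgan's: NOT(AND of terms) = OR of negations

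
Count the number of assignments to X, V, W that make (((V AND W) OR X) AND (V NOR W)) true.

Satisfying assignments: (1,0,0)
Count: 1 out of 8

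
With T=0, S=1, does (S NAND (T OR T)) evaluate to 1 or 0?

Substituting: (1 NAND (0 OR 0))
= 1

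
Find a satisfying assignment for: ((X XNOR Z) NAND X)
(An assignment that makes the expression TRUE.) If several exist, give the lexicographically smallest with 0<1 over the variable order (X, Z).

X=0, Z=0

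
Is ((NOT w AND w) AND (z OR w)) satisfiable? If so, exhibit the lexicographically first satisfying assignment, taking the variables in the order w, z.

UNSATISFIABLE - no assignment makes this expression true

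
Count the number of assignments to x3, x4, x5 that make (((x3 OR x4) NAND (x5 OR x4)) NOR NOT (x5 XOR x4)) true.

Satisfying assignments: (0,1,0), (1,0,1), (1,1,0)
Count: 3 out of 8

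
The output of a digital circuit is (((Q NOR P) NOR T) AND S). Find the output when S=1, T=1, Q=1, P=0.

Substituting: (((1 NOR 0) NOR 1) AND 1)
= 0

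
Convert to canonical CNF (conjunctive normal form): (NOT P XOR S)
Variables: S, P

(S OR NOT P) AND (NOT S OR P)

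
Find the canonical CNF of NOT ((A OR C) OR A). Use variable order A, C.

(A OR NOT C) AND (NOT A OR C) AND (NOT A OR NOT C)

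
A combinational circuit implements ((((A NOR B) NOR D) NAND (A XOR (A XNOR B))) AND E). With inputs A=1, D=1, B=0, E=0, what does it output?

Substituting: ((((1 NOR 0) NOR 1) NAND (1 XOR (1 XNOR 0))) AND 0)
= 0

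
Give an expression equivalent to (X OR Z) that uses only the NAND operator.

((X NAND X) NAND (Z NAND Z))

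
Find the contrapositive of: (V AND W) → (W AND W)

Contrapositive: NOT (W AND W) → NOT (V AND W)
Note: A statement and its contrapositive are logically equivalent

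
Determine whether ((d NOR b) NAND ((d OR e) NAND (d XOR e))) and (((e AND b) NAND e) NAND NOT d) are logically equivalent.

No. Counterexample: with e=0, d=0, b=1, Expression 1 = 1 but Expression 2 = 0.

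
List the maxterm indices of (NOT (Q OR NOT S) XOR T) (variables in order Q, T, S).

ΠM(0, 3, 4, 5) = (Q OR T OR S) AND (Q OR NOT T OR NOT S) AND (NOT Q OR T OR S) AND (NOT Q OR T OR NOT S)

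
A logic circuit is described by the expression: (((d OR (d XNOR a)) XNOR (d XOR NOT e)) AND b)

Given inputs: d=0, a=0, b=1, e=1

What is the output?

Substituting: (((0 OR (0 XNOR 0)) XNOR (0 XOR NOT 1)) AND 1)
= 0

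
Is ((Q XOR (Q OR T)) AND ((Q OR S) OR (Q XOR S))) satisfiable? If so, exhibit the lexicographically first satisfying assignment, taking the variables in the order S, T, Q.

S=1, T=1, Q=0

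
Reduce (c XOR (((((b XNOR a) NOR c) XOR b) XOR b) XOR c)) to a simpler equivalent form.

By XOR self-cancellation ((E XOR v) XOR v = E) then XOR self-cancellation ((E XOR v) XOR v = E):
= ((b XNOR a) NOR c)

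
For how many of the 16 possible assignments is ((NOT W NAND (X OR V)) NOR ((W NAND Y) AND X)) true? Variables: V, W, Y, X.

Satisfying assignments: (1,0,0,0), (1,0,1,0)
Count: 2 out of 16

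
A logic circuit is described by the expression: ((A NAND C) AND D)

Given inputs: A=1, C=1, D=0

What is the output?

Substituting: ((1 NAND 1) AND 0)
= 0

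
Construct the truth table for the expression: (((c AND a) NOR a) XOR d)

a | c | d | Output
------------------
0 | 0 | 0 | 1
0 | 0 | 1 | 0
0 | 1 | 0 | 1
0 | 1 | 1 | 0
1 | 0 | 0 | 0
1 | 0 | 1 | 1
1 | 1 | 0 | 0
1 | 1 | 1 | 1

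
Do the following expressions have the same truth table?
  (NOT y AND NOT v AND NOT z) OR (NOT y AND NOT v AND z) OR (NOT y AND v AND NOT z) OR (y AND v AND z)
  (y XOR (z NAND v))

Yes, they are equivalent — the two output columns agree on all 8 assignments:
y | v | z | Expression 1 | Expression 2
---------------------------------------
0 | 0 | 0 | 1 | 1
0 | 0 | 1 | 1 | 1
0 | 1 | 0 | 1 | 1
0 | 1 | 1 | 0 | 0
1 | 0 | 0 | 0 | 0
1 | 0 | 1 | 0 | 0
1 | 1 | 0 | 0 | 0
1 | 1 | 1 | 1 | 1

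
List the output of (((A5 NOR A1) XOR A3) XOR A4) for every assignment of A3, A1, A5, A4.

A3 | A1 | A5 | A4 | Output
--------------------------
0 | 0 | 0 | 0 | 1
0 | 0 | 0 | 1 | 0
0 | 0 | 1 | 0 | 0
0 | 0 | 1 | 1 | 1
0 | 1 | 0 | 0 | 0
0 | 1 | 0 | 1 | 1
0 | 1 | 1 | 0 | 0
0 | 1 | 1 | 1 | 1
1 | 0 | 0 | 0 | 0
1 | 0 | 0 | 1 | 1
1 | 0 | 1 | 0 | 1
1 | 0 | 1 | 1 | 0
1 | 1 | 0 | 0 | 1
1 | 1 | 0 | 1 | 0
1 | 1 | 1 | 0 | 1
1 | 1 | 1 | 1 | 0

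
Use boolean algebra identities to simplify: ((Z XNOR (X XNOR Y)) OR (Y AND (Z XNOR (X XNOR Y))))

By absorption (E OR (E AND v) = E):
= (Z XNOR (X XNOR Y))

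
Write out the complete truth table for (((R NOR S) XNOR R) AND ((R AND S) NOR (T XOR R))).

S | R | T | Output
------------------
0 | 0 | 0 | 0
0 | 0 | 1 | 0
0 | 1 | 0 | 0
0 | 1 | 1 | 0
1 | 0 | 0 | 1
1 | 0 | 1 | 0
1 | 1 | 0 | 0
1 | 1 | 1 | 0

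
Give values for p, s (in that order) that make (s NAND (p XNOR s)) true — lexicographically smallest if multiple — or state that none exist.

p=0, s=0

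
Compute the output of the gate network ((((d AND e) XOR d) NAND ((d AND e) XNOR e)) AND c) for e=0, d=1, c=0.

Substituting: ((((1 AND 0) XOR 1) NAND ((1 AND 0) XNOR 0)) AND 0)
= 0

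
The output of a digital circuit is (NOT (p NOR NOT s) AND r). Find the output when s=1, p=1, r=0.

Substituting: (NOT (1 NOR NOT 1) AND 0)
= 0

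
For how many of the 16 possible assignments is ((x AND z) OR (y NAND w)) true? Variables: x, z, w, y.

Satisfying assignments: (0,0,0,0), (0,0,0,1), (0,0,1,0), (0,1,0,0), (0,1,0,1), (0,1,1,0), (1,0,0,0), (1,0,0,1), (1,0,1,0), (1,1,0,0), (1,1,0,1), (1,1,1,0), (1,1,1,1)
Count: 13 out of 16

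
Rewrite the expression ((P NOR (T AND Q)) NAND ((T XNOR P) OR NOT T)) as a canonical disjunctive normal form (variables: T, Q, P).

(NOT T AND NOT Q AND P) OR (NOT T AND Q AND P) OR (T AND NOT Q AND NOT P) OR (T AND NOT Q AND P) OR (T AND Q AND NOT P) OR (T AND Q AND P)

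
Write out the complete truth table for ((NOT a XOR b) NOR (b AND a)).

a | b | Output
--------------
0 | 0 | 0
0 | 1 | 1
1 | 0 | 1
1 | 1 | 0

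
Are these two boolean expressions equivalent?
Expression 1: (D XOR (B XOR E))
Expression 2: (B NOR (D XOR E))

No. Counterexample: with E=0, B=0, D=0, Expression 1 = 0 but Expression 2 = 1.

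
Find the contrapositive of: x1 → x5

Contrapositive: NOT x5 → NOT x1
Note: A statement and its contrapositive are logically equivalent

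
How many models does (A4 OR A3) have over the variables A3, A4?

Satisfying assignments: (0,1), (1,0), (1,1)
Count: 3 out of 4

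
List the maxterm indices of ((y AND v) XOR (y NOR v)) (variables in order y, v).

ΠM(1, 2) = (y OR NOT v) AND (NOT y OR v)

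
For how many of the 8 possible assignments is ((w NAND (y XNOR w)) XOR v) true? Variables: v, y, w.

Satisfying assignments: (0,0,0), (0,0,1), (0,1,0), (1,1,1)
Count: 4 out of 8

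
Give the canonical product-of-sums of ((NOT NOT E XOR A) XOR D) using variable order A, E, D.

ΠM(0, 3, 5, 6) = (A OR E OR D) AND (A OR NOT E OR NOT D) AND (NOT A OR E OR NOT D) AND (NOT A OR NOT E OR D)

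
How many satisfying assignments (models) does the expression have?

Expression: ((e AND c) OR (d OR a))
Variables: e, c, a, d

Satisfying assignments: (0,0,0,1), (0,0,1,0), (0,0,1,1), (0,1,0,1), (0,1,1,0), (0,1,1,1), (1,0,0,1), (1,0,1,0), (1,0,1,1), (1,1,0,0), (1,1,0,1), (1,1,1,0), (1,1,1,1)
Count: 13 out of 16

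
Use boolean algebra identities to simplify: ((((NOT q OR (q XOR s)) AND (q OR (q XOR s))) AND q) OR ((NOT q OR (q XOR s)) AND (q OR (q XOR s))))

By absorption (E OR (E AND v) = E) then distribution ((E OR v) AND (E OR NOT v) = E):
= (q XOR s)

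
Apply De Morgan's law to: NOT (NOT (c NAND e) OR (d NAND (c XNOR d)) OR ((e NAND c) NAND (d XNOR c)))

(c NAND e) AND NOT (d NAND (c XNOR d)) AND NOT ((e NAND c) NAND (d XNOR c))
De Morgan's: NOT(OR of terms) = AND of negations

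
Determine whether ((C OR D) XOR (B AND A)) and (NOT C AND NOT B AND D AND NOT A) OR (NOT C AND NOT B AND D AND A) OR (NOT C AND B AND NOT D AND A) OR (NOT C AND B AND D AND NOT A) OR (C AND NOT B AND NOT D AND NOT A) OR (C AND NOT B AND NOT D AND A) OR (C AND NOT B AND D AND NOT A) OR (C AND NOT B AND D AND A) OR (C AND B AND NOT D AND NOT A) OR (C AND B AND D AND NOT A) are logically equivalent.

Yes, they are equivalent — the two output columns agree on all 16 assignments:
C | B | D | A | Expression 1 | Expression 2
-------------------------------------------
0 | 0 | 0 | 0 | 0 | 0
0 | 0 | 0 | 1 | 0 | 0
0 | 0 | 1 | 0 | 1 | 1
0 | 0 | 1 | 1 | 1 | 1
0 | 1 | 0 | 0 | 0 | 0
0 | 1 | 0 | 1 | 1 | 1
0 | 1 | 1 | 0 | 1 | 1
0 | 1 | 1 | 1 | 0 | 0
1 | 0 | 0 | 0 | 1 | 1
1 | 0 | 0 | 1 | 1 | 1
1 | 0 | 1 | 0 | 1 | 1
1 | 0 | 1 | 1 | 1 | 1
1 | 1 | 0 | 0 | 1 | 1
1 | 1 | 0 | 1 | 0 | 0
1 | 1 | 1 | 0 | 1 | 1
1 | 1 | 1 | 1 | 0 | 0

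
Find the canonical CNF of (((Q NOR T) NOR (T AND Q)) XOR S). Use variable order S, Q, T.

(S OR Q OR T) AND (S OR NOT Q OR NOT T) AND (NOT S OR Q OR NOT T) AND (NOT S OR NOT Q OR T)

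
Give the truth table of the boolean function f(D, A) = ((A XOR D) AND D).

D | A | Output
--------------
0 | 0 | 0
0 | 1 | 0
1 | 0 | 1
1 | 1 | 0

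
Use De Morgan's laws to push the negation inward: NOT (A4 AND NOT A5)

NOT A4 OR A5
De Morgan's: NOT(AND of terms) = OR of negations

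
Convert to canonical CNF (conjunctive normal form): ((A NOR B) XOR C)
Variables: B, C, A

(B OR C OR NOT A) AND (B OR NOT C OR A) AND (NOT B OR C OR A) AND (NOT B OR C OR NOT A)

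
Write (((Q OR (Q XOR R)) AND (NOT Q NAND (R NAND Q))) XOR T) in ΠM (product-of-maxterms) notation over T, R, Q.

ΠM(0, 2, 5, 7) = (T OR R OR Q) AND (T OR NOT R OR Q) AND (NOT T OR R OR NOT Q) AND (NOT T OR NOT R OR NOT Q)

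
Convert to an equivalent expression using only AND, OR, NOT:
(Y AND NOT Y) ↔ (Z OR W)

((Y AND NOT Y) AND (Z OR W)) OR (NOT (Y AND NOT Y) AND NOT (Z OR W))
(Biconditional = both true or both false)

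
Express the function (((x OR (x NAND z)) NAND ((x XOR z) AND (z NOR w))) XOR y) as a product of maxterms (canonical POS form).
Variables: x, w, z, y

ΠM(1, 3, 5, 7, 8, 11, 13, 15) = (x OR w OR z OR NOT y) AND (x OR w OR NOT z OR NOT y) AND (x OR NOT w OR z OR NOT y) AND (x OR NOT w OR NOT z OR NOT y) AND (NOT x OR w OR z OR y) AND (NOT x OR w OR NOT z OR NOT y) AND (NOT x OR NOT w OR z OR NOT y) AND (NOT x OR NOT w OR NOT z OR NOT y)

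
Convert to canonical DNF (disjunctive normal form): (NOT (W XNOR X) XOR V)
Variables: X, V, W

(NOT X AND NOT V AND W) OR (NOT X AND V AND NOT W) OR (X AND NOT V AND NOT W) OR (X AND V AND W)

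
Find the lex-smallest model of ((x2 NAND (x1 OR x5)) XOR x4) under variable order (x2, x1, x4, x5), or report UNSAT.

x2=0, x1=0, x4=0, x5=0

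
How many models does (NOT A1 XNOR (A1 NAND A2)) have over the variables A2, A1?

Satisfying assignments: (0,0), (1,0), (1,1)
Count: 3 out of 4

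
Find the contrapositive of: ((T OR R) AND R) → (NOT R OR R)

Contrapositive: NOT (NOT R OR R) → NOT ((T OR R) AND R)
Note: A statement and its contrapositive are logically equivalent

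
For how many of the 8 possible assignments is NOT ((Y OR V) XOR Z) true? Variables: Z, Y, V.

Satisfying assignments: (0,0,0), (1,0,1), (1,1,0), (1,1,1)
Count: 4 out of 8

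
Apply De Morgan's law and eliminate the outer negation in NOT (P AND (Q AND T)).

NOT P OR NOT (Q AND T)
De Morgan's: NOT(AND of terms) = OR of negations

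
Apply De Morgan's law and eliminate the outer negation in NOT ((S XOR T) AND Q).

NOT (S XOR T) OR NOT Q
De Morgan's: NOT(AND of terms) = OR of negations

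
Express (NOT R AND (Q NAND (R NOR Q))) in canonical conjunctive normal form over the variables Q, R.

(Q OR NOT R) AND (NOT Q OR NOT R)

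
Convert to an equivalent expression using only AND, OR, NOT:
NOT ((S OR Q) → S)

(S OR Q) AND NOT S
(Negated implication: NOT(A → B) = A AND NOT B)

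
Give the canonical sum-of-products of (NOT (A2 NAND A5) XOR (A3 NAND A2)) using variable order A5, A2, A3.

Σm(0, 1, 2, 4, 5, 7) = (NOT A5 AND NOT A2 AND NOT A3) OR (NOT A5 AND NOT A2 AND A3) OR (NOT A5 AND A2 AND NOT A3) OR (A5 AND NOT A2 AND NOT A3) OR (A5 AND NOT A2 AND A3) OR (A5 AND A2 AND A3)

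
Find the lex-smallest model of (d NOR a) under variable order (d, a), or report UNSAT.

d=0, a=0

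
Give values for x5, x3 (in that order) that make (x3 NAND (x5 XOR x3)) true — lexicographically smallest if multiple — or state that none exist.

x5=0, x3=0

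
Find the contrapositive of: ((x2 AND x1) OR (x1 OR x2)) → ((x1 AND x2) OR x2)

Contrapositive: NOT ((x1 AND x2) OR x2) → NOT ((x2 AND x1) OR (x1 OR x2))
Note: A statement and its contrapositive are logically equivalent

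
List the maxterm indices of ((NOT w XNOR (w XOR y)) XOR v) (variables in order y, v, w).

ΠM(0, 1, 6, 7) = (y OR v OR w) AND (y OR v OR NOT w) AND (NOT y OR NOT v OR w) AND (NOT y OR NOT v OR NOT w)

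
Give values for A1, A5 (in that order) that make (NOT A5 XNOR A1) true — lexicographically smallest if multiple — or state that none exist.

A1=0, A5=1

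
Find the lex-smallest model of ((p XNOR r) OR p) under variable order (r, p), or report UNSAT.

r=0, p=0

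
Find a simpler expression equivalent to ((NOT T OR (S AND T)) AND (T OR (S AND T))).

By distribution ((E OR v) AND (E OR NOT v) = E):
= (S AND T)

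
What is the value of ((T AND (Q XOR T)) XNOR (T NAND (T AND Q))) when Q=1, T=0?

Substituting: ((0 AND (1 XOR 0)) XNOR (0 NAND (0 AND 1)))
= 0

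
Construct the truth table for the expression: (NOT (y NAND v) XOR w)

v | w | y | Output
------------------
0 | 0 | 0 | 0
0 | 0 | 1 | 0
0 | 1 | 0 | 1
0 | 1 | 1 | 1
1 | 0 | 0 | 0
1 | 0 | 1 | 1
1 | 1 | 0 | 1
1 | 1 | 1 | 0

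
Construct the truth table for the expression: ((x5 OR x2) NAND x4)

x5 | x4 | x2 | Output
---------------------
0 | 0 | 0 | 1
0 | 0 | 1 | 1
0 | 1 | 0 | 1
0 | 1 | 1 | 0
1 | 0 | 0 | 1
1 | 0 | 1 | 1
1 | 1 | 0 | 0
1 | 1 | 1 | 0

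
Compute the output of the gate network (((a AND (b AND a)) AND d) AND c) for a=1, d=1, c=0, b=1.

Substituting: (((1 AND (1 AND 1)) AND 1) AND 0)
= 0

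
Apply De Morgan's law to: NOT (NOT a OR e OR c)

a AND NOT e AND NOT c
De Morgan's: NOT(OR of terms) = AND of negations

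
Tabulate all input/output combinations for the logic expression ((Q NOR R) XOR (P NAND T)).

P | Q | T | R | Output
----------------------
0 | 0 | 0 | 0 | 0
0 | 0 | 0 | 1 | 1
0 | 0 | 1 | 0 | 0
0 | 0 | 1 | 1 | 1
0 | 1 | 0 | 0 | 1
0 | 1 | 0 | 1 | 1
0 | 1 | 1 | 0 | 1
0 | 1 | 1 | 1 | 1
1 | 0 | 0 | 0 | 0
1 | 0 | 0 | 1 | 1
1 | 0 | 1 | 0 | 1
1 | 0 | 1 | 1 | 0
1 | 1 | 0 | 0 | 1
1 | 1 | 0 | 1 | 1
1 | 1 | 1 | 0 | 0
1 | 1 | 1 | 1 | 0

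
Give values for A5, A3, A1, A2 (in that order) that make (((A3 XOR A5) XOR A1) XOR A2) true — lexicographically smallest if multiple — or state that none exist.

A5=0, A3=0, A1=0, A2=1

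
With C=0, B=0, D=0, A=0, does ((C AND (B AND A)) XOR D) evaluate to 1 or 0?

Substituting: ((0 AND (0 AND 0)) XOR 0)
= 0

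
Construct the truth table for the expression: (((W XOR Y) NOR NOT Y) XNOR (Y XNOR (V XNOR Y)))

Y | W | V | Output
------------------
0 | 0 | 0 | 1
0 | 0 | 1 | 0
0 | 1 | 0 | 1
0 | 1 | 1 | 0
1 | 0 | 0 | 1
1 | 0 | 1 | 0
1 | 1 | 0 | 0
1 | 1 | 1 | 1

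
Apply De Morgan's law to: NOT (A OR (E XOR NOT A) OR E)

NOT A AND NOT (E XOR NOT A) AND NOT E
De Morgan's: NOT(OR of terms) = AND of negations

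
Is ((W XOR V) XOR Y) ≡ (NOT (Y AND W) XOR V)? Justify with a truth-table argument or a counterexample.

No. Counterexample: with V=0, W=0, Y=0, Expression 1 = 0 but Expression 2 = 1.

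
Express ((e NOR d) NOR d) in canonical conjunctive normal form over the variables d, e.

(d OR e) AND (NOT d OR e) AND (NOT d OR NOT e)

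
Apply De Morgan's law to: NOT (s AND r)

NOT s OR NOT r
De Morgan's: NOT(AND of terms) = OR of negations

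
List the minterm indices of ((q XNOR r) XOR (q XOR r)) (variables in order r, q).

Σm(0, 1, 2, 3) = (NOT r AND NOT q) OR (NOT r AND q) OR (r AND NOT q) OR (r AND q)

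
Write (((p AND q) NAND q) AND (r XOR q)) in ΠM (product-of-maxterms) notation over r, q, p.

ΠM(0, 1, 3, 6, 7) = (r OR q OR p) AND (r OR q OR NOT p) AND (r OR NOT q OR NOT p) AND (NOT r OR NOT q OR p) AND (NOT r OR NOT q OR NOT p)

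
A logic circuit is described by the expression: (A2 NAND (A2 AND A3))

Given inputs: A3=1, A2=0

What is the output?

Substituting: (0 NAND (0 AND 1))
= 1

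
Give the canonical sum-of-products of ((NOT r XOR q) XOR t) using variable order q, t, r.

Σm(0, 3, 5, 6) = (NOT q AND NOT t AND NOT r) OR (NOT q AND t AND r) OR (q AND NOT t AND r) OR (q AND t AND NOT r)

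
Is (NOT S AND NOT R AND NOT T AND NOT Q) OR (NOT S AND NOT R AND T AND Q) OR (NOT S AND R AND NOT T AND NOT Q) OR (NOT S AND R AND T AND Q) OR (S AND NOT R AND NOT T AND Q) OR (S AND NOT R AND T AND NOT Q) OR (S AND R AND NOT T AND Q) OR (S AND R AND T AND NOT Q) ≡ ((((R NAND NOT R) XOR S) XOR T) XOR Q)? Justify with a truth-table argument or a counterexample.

Yes, they are equivalent — the two output columns agree on all 16 assignments:
S | R | T | Q | Expression 1 | Expression 2
-------------------------------------------
0 | 0 | 0 | 0 | 1 | 1
0 | 0 | 0 | 1 | 0 | 0
0 | 0 | 1 | 0 | 0 | 0
0 | 0 | 1 | 1 | 1 | 1
0 | 1 | 0 | 0 | 1 | 1
0 | 1 | 0 | 1 | 0 | 0
0 | 1 | 1 | 0 | 0 | 0
0 | 1 | 1 | 1 | 1 | 1
1 | 0 | 0 | 0 | 0 | 0
1 | 0 | 0 | 1 | 1 | 1
1 | 0 | 1 | 0 | 1 | 1
1 | 0 | 1 | 1 | 0 | 0
1 | 1 | 0 | 0 | 0 | 0
1 | 1 | 0 | 1 | 1 | 1
1 | 1 | 1 | 0 | 1 | 1
1 | 1 | 1 | 1 | 0 | 0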